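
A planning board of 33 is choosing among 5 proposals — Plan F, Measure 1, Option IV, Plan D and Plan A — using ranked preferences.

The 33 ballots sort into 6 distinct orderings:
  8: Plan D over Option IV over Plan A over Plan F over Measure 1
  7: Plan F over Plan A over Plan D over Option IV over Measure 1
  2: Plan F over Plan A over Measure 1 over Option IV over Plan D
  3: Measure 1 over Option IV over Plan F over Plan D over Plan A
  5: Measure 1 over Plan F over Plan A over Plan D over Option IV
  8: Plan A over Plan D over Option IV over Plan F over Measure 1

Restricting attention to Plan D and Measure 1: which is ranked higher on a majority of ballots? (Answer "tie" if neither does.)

Plan D

Ballots ranking Plan D above Measure 1: 8 + 7 + 8 = 23.
Ballots ranking Measure 1 above Plan D: 33 − 23 = 10.
Plan D wins the head-to-head 23–10.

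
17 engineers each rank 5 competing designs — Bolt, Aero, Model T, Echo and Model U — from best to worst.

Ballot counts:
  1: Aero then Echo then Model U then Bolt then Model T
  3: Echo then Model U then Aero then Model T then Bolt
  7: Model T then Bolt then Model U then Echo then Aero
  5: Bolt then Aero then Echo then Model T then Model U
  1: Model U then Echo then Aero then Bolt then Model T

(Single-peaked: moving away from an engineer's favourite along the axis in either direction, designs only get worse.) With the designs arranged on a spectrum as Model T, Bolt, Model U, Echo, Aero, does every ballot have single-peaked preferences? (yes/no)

Axis positions: Model T=1, Bolt=2, Model U=3, Echo=4, Aero=5.
Group 1 (peak Aero at position 5): ranking walks positions 5-4-3-2-1, expanding outward from the peak — single-peaked.
Group 2: ranking walks positions 4-3-5-1-2; Model T is ranked above Bolt even though Bolt lies between Model T and the peak Echo on the axis — preferences dip and rise again. Not single-peaked.
Group 3 (peak Model T at position 1): ranking walks positions 1-2-3-4-5, expanding outward from the peak — single-peaked.
Group 4: ranking walks positions 2-5-4-1-3; Aero is ranked above Model U even though Model U lies between Aero and the peak Bolt on the axis — preferences dip and rise again. Not single-peaked.
Group 5 (peak Model U at position 3): ranking walks positions 3-4-5-2-1, expanding outward from the peak — single-peaked.
Group 2 violates single-peakedness, so the profile is not single-peaked on this axis.

no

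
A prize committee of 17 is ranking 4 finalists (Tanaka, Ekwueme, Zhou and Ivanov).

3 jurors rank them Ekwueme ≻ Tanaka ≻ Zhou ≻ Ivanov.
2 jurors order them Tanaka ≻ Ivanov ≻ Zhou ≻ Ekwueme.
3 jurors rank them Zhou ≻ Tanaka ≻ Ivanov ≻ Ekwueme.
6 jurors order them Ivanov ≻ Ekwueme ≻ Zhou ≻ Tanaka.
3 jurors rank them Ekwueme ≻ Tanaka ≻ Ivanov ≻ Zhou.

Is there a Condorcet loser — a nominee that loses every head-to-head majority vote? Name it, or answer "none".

Pairwise majorities:
Tanaka vs Ekwueme: 5 to 12, Ekwueme.
Tanaka vs Zhou: Zhou, 9–8.
Tanaka vs Ivanov: Tanaka preferred on 3+2+3+3 = 11 ballots; Tanaka wins 11–6.
Ekwueme vs Zhou: 12 to 5, Ekwueme.
Ekwueme vs Ivanov: 3+3 = 6 for Ekwueme, 11 for Ivanov — Ivanov by 11–6.
Zhou vs Ivanov: 6 to 11, Ivanov.
Every nominee wins at least one matchup (Tanaka beats Ivanov; Ekwueme beats Tanaka; Zhou beats Tanaka; Ivanov beats Ekwueme), so there is no Condorcet loser.

none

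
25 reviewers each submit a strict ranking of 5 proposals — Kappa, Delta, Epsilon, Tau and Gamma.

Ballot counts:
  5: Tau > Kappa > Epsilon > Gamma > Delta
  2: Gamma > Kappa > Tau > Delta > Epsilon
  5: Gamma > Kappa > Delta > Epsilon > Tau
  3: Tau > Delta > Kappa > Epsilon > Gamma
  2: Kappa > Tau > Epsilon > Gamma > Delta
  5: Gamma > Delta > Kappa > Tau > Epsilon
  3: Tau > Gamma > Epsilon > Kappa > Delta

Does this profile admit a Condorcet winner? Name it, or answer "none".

none

Head-to-head results (25 reviewers):
Kappa vs Delta: 17 to 8, Kappa.
Kappa vs Epsilon: Kappa preferred on 5+2+5+3+2+5 = 22 ballots; Kappa wins 22–3.
Kappa vs Tau: Kappa is ranked higher on 2+5+2+5 = 14 ballots, Tau on 11. Kappa wins 14–11.
Kappa–Gamma: Gamma 15–10.
Delta vs Epsilon: 2+5+3+5 = 15 for Delta, 10 for Epsilon — Delta by 15–10.
Delta vs Tau: Delta is ranked higher on 5+5 = 10 ballots, Tau on 15. Tau wins 15–10.
Delta vs Gamma: Gamma wins 22–3.
Epsilon vs Tau: Epsilon is ranked higher on 5 ballots, Tau on 20. Tau wins 20–5.
Epsilon vs Gamma: 10 to 15, Gamma.
Tau vs Gamma: Tau is ranked higher on 5+3+2+3 = 13 ballots, Gamma on 12. Tau wins 13–12.
Each project drops at least one matchup (Kappa loses to Gamma; Delta loses to Kappa; Epsilon loses to Kappa; Tau loses to Kappa; Gamma loses to Tau); the cycle Kappa > Tau > Gamma > Kappa rules out a Condorcet winner.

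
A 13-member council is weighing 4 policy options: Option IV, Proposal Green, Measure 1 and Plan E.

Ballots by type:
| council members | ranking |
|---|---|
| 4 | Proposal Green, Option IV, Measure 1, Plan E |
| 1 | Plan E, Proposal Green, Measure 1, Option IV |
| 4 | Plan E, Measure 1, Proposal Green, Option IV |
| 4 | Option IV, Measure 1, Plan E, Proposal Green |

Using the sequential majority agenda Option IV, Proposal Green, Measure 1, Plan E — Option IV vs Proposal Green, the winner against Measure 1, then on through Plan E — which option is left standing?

Measure 1

Round 1: Option IV vs Proposal Green — 4–9, Proposal Green advances.
Round 2: Proposal Green vs Measure 1 — 5–8, Measure 1 advances.
Round 3: Measure 1 vs Plan E — 8–5, Measure 1 advances.
The agenda winner is Measure 1.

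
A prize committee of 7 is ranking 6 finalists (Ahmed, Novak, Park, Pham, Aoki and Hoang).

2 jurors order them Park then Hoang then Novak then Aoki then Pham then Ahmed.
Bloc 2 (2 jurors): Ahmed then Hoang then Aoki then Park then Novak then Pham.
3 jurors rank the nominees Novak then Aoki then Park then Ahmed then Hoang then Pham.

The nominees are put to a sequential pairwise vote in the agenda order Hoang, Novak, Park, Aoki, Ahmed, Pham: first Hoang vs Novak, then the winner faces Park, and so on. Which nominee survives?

Aoki

Round 1: Hoang vs Novak — 4–3, Hoang advances.
Round 2: Hoang vs Park — 2–5, Park advances.
Round 3: Park vs Aoki — 2–5, Aoki advances.
Round 4: Aoki vs Ahmed — 5–2, Aoki advances.
Round 5: Aoki vs Pham — 7–0, Aoki advances.
Aoki survives the agenda.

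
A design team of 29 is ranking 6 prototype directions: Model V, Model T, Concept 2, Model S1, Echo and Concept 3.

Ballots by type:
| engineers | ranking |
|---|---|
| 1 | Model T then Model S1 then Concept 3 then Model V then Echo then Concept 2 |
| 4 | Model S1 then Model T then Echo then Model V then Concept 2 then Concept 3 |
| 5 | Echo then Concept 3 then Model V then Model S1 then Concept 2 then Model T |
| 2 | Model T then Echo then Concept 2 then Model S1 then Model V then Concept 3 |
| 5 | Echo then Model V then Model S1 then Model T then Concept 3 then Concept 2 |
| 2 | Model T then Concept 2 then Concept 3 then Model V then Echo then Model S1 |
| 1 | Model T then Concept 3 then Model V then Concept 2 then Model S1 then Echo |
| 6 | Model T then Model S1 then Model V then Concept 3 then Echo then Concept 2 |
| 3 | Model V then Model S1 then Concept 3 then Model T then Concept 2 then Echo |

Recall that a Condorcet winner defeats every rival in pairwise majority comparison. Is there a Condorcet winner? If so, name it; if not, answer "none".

Pairwise majorities:
Model V–Model T: Model T 16–13.
Model V vs Concept 2: Model V, 25–4.
Model V vs Model S1: 16 to 13, Model V.
Model V vs Echo: 13 to 16, Echo.
Model V–Concept 3: Model V 20–9.
Model T vs Concept 2: Model T wins 24–5.
Model T vs Model S1: Model S1, 17–12.
Model T vs Echo: Model T, 19–10.
Model T vs Concept 3: Model T preferred on 21 ballots; Model T wins 21–8.
Concept 2 vs Model S1: Model S1, 24–5.
Concept 2 vs Echo: Concept 2 is ranked higher on 2+1+3 = 6 ballots, Echo on 23. Echo wins 23–6.
Concept 2 vs Concept 3: 8 to 21, Concept 3.
Model S1 vs Echo: Model S1 is ranked higher on 1+4+1+6+3 = 15 ballots, Echo on 14. Model S1 wins 15–14.
Model S1 vs Concept 3: 1+4+2+5+6+3 = 21 for Model S1, 8 for Concept 3 — Model S1 by 21–8.
Echo vs Concept 3: Echo is ranked higher on 4+5+2+5 = 16 ballots, Concept 3 on 13. Echo wins 16–13.
No design is unbeaten: Model V loses to Model T; Model T loses to Model S1; Concept 2 loses to Model V; Model S1 loses to Model V; Echo loses to Model T; Concept 3 loses to Model V. In particular Model V beats Model S1 beats Model T beats Model V is a majority cycle — no Condorcet winner exists.

none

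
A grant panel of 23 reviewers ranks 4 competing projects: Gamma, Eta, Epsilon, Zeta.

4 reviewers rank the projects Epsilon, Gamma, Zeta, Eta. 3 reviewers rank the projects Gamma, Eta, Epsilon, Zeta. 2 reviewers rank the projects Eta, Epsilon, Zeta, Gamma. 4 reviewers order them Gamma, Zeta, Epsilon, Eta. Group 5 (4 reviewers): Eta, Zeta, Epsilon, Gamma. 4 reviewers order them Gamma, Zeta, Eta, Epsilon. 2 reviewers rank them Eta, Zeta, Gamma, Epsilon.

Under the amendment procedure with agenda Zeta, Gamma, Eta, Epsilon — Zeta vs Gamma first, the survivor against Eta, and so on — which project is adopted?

Gamma

Round 1: Zeta vs Gamma — 8–15, Gamma advances.
Round 2: Gamma vs Eta — 15–8, Gamma advances.
Round 3: Gamma vs Epsilon — 13–10, Gamma advances.
The agenda winner is Gamma.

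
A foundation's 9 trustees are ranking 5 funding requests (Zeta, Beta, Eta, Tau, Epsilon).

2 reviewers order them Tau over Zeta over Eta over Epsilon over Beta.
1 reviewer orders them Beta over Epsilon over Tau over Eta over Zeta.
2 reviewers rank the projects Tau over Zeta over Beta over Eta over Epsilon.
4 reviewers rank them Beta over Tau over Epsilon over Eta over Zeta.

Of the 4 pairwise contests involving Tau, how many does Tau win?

Tau against each rival (9 reviewers):
Tau vs Zeta: Tau, 9–0.
Tau–Beta: Beta 5–4.
Tau vs Eta: Tau preferred on 2+1+2+4 = 9 ballots; Tau wins 9–0.
Tau vs Epsilon: Tau wins 8–1.
Tau beats Zeta, Eta, Epsilon; loses to Beta — 3 pairwise wins.

3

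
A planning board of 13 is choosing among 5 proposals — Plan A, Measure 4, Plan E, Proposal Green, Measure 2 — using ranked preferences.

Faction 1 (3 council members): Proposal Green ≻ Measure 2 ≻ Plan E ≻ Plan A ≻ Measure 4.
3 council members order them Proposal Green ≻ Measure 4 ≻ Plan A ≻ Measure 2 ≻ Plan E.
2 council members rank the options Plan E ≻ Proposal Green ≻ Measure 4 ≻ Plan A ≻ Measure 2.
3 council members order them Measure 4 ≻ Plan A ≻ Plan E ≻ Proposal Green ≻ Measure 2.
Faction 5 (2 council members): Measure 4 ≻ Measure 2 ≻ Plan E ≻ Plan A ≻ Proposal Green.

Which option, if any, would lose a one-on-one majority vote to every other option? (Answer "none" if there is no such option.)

Head-to-head results (13 council members):
Plan A vs Measure 4: 3 for Plan A, 10 for Measure 4 — Measure 4 by 10–3.
Plan A vs Plan E: 3+3 = 6 for Plan A, 7 for Plan E — Plan E by 7–6.
Plan A vs Proposal Green: Proposal Green wins 8–5.
Plan A vs Measure 2: Plan A is ranked higher on 3+2+3 = 8 ballots, Measure 2 on 5. Plan A wins 8–5.
Measure 4 vs Plan E: 3+3+2 = 8 for Measure 4, 5 for Plan E — Measure 4 by 8–5.
Measure 4 vs Proposal Green: Proposal Green, 8–5.
Measure 4 vs Measure 2: Measure 4 preferred on 3+2+3+2 = 10 ballots; Measure 4 wins 10–3.
Plan E vs Proposal Green: Plan E, 7–6.
Plan E–Measure 2: Measure 2 8–5.
Proposal Green vs Measure 2: 3+3+2+3 = 11 for Proposal Green, 2 for Measure 2 — Proposal Green by 11–2.
Each option has at least one pairwise win (Plan A beats Measure 2; Measure 4 beats Plan A; Plan E beats Plan A; Proposal Green beats Plan A; Measure 2 beats Plan E) — no Condorcet loser.

none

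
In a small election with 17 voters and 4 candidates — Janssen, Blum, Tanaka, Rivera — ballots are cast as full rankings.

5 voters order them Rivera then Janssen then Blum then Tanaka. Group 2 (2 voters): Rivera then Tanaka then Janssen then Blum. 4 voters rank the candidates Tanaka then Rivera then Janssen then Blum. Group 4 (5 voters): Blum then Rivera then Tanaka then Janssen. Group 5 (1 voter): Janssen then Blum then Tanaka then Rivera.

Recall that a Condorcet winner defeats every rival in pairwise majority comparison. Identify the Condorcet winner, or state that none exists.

Rivera

Head-to-head results (17 voters):
Janssen vs Blum: 12 to 5, Janssen.
Janssen vs Tanaka: Janssen preferred on 5+1 = 6 ballots; Tanaka wins 11–6.
Janssen vs Rivera: Rivera wins 16–1.
Blum vs Tanaka: 11 to 6, Blum.
Blum vs Rivera: 6 to 11, Rivera.
Tanaka–Rivera: Rivera 12–5.
Rivera beats each of Janssen, Blum, Tanaka — Rivera is the Condorcet winner.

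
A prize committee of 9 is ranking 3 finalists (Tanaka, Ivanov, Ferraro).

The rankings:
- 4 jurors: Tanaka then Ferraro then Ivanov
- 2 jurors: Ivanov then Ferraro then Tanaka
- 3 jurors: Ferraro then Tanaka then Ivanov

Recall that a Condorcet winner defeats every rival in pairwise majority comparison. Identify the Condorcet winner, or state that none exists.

Pairwise majorities:
Tanaka vs Ivanov: Tanaka wins 7–2.
Tanaka–Ferraro: Ferraro 5–4.
Ivanov vs Ferraro: Ferraro, 7–2.
Ferraro wins every pairwise contest, so Ferraro is the Condorcet winner.

Ferraro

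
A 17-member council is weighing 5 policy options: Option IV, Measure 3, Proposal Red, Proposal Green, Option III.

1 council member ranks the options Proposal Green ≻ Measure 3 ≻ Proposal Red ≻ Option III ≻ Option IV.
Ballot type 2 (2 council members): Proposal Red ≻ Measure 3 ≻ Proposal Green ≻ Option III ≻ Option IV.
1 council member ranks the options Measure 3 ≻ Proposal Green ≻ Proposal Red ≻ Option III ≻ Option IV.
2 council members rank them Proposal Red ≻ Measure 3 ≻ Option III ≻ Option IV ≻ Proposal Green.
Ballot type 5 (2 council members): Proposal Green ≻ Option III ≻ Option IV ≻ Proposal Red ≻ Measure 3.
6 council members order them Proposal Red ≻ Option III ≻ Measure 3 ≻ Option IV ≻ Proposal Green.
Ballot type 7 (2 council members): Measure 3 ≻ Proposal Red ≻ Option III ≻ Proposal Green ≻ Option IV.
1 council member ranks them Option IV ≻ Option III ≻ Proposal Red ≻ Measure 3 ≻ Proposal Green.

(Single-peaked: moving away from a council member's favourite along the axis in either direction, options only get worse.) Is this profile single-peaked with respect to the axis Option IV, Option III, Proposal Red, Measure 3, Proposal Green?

no

Axis positions: Option IV=1, Option III=2, Proposal Red=3, Measure 3=4, Proposal Green=5.
Ballot type 1 (peak Proposal Green at position 5): ranking walks positions 5-4-3-2-1, expanding outward from the peak — single-peaked.
Ballot type 2 (peak Proposal Red at position 3): ranking walks positions 3-4-5-2-1, expanding outward from the peak — single-peaked.
Ballot type 3 (peak Measure 3 at position 4): ranking walks positions 4-5-3-2-1, expanding outward from the peak — single-peaked.
Ballot type 4 (peak Proposal Red at position 3): ranking walks positions 3-4-2-1-5, expanding outward from the peak — single-peaked.
Ballot type 5: ranking walks positions 5-2-1-3-4; Option III is ranked above Measure 3 even though Measure 3 lies between Option III and the peak Proposal Green on the axis — preferences dip and rise again. Not single-peaked.
Ballot type 6 (peak Proposal Red at position 3): ranking walks positions 3-2-4-1-5, expanding outward from the peak — single-peaked.
Ballot type 7 (peak Measure 3 at position 4): ranking walks positions 4-3-2-5-1, expanding outward from the peak — single-peaked.
Ballot type 8 (peak Option IV at position 1): ranking walks positions 1-2-3-4-5, expanding outward from the peak — single-peaked.
Ballot type 5 violates single-peakedness, so the profile is not single-peaked on this axis.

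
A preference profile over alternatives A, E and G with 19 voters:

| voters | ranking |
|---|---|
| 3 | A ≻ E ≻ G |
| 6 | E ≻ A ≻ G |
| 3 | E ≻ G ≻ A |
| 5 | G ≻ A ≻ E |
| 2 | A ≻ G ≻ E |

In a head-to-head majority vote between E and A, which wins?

A

Ballots ranking E above A: 6 + 3 = 9.
Ballots ranking A above E: 19 − 9 = 10.
A wins the head-to-head 10–9.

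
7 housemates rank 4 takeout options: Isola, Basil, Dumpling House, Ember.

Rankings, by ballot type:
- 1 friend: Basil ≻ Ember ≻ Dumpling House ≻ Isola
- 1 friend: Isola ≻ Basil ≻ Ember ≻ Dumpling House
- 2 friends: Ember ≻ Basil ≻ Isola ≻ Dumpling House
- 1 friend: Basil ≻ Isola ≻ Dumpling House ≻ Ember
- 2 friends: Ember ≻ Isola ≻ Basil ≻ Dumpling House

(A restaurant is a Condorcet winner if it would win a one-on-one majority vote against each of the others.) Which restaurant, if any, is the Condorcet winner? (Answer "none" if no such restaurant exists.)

Pairwise majorities:
Isola vs Basil: Isola is ranked higher on 1+2 = 3 ballots, Basil on 4. Basil wins 4–3.
Isola vs Dumpling House: Isola preferred on 1+2+1+2 = 6 ballots; Isola wins 6–1.
Isola vs Ember: 1+1 = 2 for Isola, 5 for Ember — Ember by 5–2.
Basil vs Dumpling House: Basil is ranked higher on 1+1+2+1+2 = 7 ballots, Dumpling House on 0. Basil wins 7–0.
Basil vs Ember: 3 to 4, Ember.
Dumpling House vs Ember: Dumpling House preferred on 1 ballot; Ember wins 6–1.
Ember defeats every rival head-to-head and is the Condorcet winner.

Ember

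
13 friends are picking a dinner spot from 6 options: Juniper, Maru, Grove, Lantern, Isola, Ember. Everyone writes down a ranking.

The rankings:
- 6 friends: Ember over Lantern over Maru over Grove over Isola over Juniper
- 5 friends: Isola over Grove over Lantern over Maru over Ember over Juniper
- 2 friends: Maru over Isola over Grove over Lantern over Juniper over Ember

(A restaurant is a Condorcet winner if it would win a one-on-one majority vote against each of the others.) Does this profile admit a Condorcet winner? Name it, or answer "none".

none

Pairwise majorities:
Juniper vs Maru: Maru, 13–0.
Juniper vs Grove: Juniper is ranked higher on 0 ballots, Grove on 13. Grove wins 13–0.
Juniper vs Lantern: 0 for Juniper, 13 for Lantern — Lantern by 13–0.
Juniper–Isola: Isola 13–0.
Juniper–Ember: Ember 11–2.
Maru vs Grove: Maru preferred on 6+2 = 8 ballots; Maru wins 8–5.
Maru vs Lantern: Lantern wins 11–2.
Maru vs Isola: 8 to 5, Maru.
Maru–Ember: Maru 7–6.
Grove vs Lantern: Grove wins 7–6.
Grove–Isola: Isola 7–6.
Grove vs Ember: Grove preferred on 5+2 = 7 ballots; Grove wins 7–6.
Lantern vs Isola: 6 for Lantern, 7 for Isola — Isola by 7–6.
Lantern vs Ember: Lantern preferred on 5+2 = 7 ballots; Lantern wins 7–6.
Isola vs Ember: Isola preferred on 5+2 = 7 ballots; Isola wins 7–6.
Each restaurant drops at least one matchup (Juniper loses to Maru; Maru loses to Lantern; Grove loses to Maru; Lantern loses to Grove; Isola loses to Maru; Ember loses to Maru); the cycle Maru > Grove > Lantern > Maru rules out a Condorcet winner.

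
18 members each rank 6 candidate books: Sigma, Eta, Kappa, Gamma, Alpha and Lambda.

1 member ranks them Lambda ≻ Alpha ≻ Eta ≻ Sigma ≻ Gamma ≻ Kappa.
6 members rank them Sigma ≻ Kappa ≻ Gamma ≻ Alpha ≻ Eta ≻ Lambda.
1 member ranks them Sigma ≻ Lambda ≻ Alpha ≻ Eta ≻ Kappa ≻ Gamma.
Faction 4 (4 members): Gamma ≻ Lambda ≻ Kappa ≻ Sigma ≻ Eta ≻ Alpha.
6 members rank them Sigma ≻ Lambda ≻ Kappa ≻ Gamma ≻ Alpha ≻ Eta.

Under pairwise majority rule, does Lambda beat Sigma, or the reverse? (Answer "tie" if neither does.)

Sigma

Ballots ranking Lambda above Sigma: 1 + 4 = 5.
Ballots ranking Sigma above Lambda: 18 − 5 = 13.
Sigma wins the head-to-head 13–5.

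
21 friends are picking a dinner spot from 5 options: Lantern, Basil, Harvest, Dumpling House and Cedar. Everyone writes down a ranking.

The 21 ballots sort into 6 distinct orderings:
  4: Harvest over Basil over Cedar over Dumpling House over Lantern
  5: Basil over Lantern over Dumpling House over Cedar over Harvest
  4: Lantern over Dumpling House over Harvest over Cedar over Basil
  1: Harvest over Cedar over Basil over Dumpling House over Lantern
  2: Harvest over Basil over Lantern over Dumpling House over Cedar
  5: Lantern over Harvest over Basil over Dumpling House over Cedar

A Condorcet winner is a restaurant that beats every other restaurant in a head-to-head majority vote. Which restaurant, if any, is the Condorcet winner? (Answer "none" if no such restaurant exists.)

none

Check each pair by majority over 21 ballots:
Lantern vs Basil: 9 to 12, Basil.
Lantern vs Harvest: 14 to 7, Lantern.
Lantern vs Dumpling House: Lantern is ranked higher on 5+4+2+5 = 16 ballots, Dumpling House on 5. Lantern wins 16–5.
Lantern vs Cedar: Lantern is ranked higher on 5+4+2+5 = 16 ballots, Cedar on 5. Lantern wins 16–5.
Basil vs Harvest: 5 to 16, Harvest.
Basil vs Dumpling House: Basil is ranked higher on 4+5+1+2+5 = 17 ballots, Dumpling House on 4. Basil wins 17–4.
Basil vs Cedar: 16 to 5, Basil.
Harvest vs Dumpling House: Harvest preferred on 4+1+2+5 = 12 ballots; Harvest wins 12–9.
Harvest vs Cedar: 4+4+1+2+5 = 16 for Harvest, 5 for Cedar — Harvest by 16–5.
Dumpling House vs Cedar: 16 to 5, Dumpling House.
No restaurant is unbeaten: Lantern loses to Basil; Basil loses to Harvest; Harvest loses to Lantern; Dumpling House loses to Lantern; Cedar loses to Lantern. In particular Lantern → Harvest → Basil → Lantern is a majority cycle — no Condorcet winner exists.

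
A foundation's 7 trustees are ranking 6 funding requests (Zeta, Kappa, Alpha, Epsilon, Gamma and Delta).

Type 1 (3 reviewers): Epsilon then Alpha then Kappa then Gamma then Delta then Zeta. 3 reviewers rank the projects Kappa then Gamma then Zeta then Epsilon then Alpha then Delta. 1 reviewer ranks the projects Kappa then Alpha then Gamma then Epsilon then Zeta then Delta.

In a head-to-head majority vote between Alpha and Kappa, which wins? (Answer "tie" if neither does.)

Ballots ranking Alpha above Kappa: 3.
Ballots ranking Kappa above Alpha: 7 − 3 = 4.
Kappa wins the head-to-head 4–3.

Kappa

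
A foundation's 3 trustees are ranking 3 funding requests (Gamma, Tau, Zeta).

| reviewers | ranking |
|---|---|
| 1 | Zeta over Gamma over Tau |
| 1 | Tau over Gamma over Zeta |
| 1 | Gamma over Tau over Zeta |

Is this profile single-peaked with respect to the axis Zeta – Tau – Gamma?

Axis positions: Zeta=1, Tau=2, Gamma=3.
Cluster 1: ranking walks positions 1-3-2; Gamma is ranked above Tau even though Tau lies between Gamma and the peak Zeta on the axis — preferences dip and rise again. Not single-peaked.
Cluster 2 (peak Tau at position 2): ranking walks positions 2-3-1, expanding outward from the peak — single-peaked.
Cluster 3 (peak Gamma at position 3): ranking walks positions 3-2-1, expanding outward from the peak — single-peaked.
Cluster 1 violates single-peakedness, so the profile is not single-peaked on this axis.

no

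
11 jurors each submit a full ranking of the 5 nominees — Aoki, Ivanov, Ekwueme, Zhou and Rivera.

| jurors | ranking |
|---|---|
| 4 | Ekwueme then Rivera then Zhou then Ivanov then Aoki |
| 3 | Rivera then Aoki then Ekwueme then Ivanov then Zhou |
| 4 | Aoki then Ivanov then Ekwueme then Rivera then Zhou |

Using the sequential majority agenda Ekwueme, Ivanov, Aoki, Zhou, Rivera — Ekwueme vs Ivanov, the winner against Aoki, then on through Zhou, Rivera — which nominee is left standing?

Rivera

Round 1: Ekwueme vs Ivanov — 7–4, Ekwueme advances.
Round 2: Ekwueme vs Aoki — 4–7, Aoki advances.
Round 3: Aoki vs Zhou — 7–4, Aoki advances.
Round 4: Aoki vs Rivera — 4–7, Rivera advances.
The agenda winner is Rivera.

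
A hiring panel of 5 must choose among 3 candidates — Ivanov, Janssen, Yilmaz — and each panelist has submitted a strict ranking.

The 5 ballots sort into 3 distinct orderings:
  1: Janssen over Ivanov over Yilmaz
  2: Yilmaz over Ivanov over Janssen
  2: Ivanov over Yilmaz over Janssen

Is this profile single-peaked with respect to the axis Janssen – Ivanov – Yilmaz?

yes

Axis positions: Janssen=1, Ivanov=2, Yilmaz=3.
Ballot type 1 (peak Janssen at position 1): ranking walks positions 1-2-3, expanding outward from the peak — single-peaked.
Ballot type 2 (peak Yilmaz at position 3): ranking walks positions 3-2-1, expanding outward from the peak — single-peaked.
Ballot type 3 (peak Ivanov at position 2): ranking walks positions 2-3-1, expanding outward from the peak — single-peaked.
Every ranking is single-peaked on this axis.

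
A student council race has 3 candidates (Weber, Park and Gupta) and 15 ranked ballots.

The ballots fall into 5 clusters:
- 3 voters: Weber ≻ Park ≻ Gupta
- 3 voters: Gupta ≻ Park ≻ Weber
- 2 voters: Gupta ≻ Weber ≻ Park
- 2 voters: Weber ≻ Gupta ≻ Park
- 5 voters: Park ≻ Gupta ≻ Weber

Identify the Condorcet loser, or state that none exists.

Head-to-head results (15 voters):
Weber vs Park: Park, 8–7.
Weber vs Gupta: Weber is ranked higher on 3+2 = 5 ballots, Gupta on 10. Gupta wins 10–5.
Park vs Gupta: Park, 8–7.
Weber loses to every other candidate — it is the Condorcet loser.

Weber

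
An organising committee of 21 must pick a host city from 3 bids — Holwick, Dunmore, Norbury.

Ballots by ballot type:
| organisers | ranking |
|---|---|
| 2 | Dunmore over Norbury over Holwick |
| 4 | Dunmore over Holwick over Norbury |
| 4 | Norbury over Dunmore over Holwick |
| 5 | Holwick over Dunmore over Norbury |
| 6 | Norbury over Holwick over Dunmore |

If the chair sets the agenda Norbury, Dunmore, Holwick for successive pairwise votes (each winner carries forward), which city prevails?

Round 1: Norbury vs Dunmore — 10–11, Dunmore advances.
Round 2: Dunmore vs Holwick — 10–11, Holwick advances.
Holwick survives the agenda.

Holwick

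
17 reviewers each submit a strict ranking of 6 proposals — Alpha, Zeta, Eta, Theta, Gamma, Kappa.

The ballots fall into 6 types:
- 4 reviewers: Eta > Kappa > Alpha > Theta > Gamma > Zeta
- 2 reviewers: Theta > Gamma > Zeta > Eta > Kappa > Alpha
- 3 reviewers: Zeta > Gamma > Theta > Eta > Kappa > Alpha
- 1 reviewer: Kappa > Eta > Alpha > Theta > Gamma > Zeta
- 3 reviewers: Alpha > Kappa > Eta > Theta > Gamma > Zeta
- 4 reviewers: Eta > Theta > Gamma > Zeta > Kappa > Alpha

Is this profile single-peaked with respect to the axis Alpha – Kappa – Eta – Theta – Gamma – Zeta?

yes

Axis positions: Alpha=1, Kappa=2, Eta=3, Theta=4, Gamma=5, Zeta=6.
Type 1 (peak Eta at position 3): ranking walks positions 3-2-1-4-5-6, expanding outward from the peak — single-peaked.
Type 2 (peak Theta at position 4): ranking walks positions 4-5-6-3-2-1, expanding outward from the peak — single-peaked.
Type 3 (peak Zeta at position 6): ranking walks positions 6-5-4-3-2-1, expanding outward from the peak — single-peaked.
Type 4 (peak Kappa at position 2): ranking walks positions 2-3-1-4-5-6, expanding outward from the peak — single-peaked.
Type 5 (peak Alpha at position 1): ranking walks positions 1-2-3-4-5-6, expanding outward from the peak — single-peaked.
Type 6 (peak Eta at position 3): ranking walks positions 3-4-5-6-2-1, expanding outward from the peak — single-peaked.
Every ranking is single-peaked on this axis.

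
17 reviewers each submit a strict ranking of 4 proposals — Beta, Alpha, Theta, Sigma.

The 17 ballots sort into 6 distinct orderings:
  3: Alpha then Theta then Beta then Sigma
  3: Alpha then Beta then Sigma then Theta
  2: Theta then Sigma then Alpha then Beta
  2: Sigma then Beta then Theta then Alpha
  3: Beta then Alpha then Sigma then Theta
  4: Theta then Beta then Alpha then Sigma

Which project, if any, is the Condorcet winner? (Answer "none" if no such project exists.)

none

Head-to-head results (17 reviewers):
Beta vs Alpha: 2+3+4 = 9 for Beta, 8 for Alpha — Beta by 9–8.
Beta vs Theta: 3+2+3 = 8 for Beta, 9 for Theta — Theta by 9–8.
Beta vs Sigma: 13 to 4, Beta.
Alpha vs Theta: Alpha is ranked higher on 3+3+3 = 9 ballots, Theta on 8. Alpha wins 9–8.
Alpha vs Sigma: 13 to 4, Alpha.
Theta vs Sigma: 3+2+4 = 9 for Theta, 8 for Sigma — Theta by 9–8.
Each project drops at least one matchup (Beta loses to Theta; Alpha loses to Beta; Theta loses to Alpha; Sigma loses to Beta); the cycle Beta → Alpha → Theta → Beta rules out a Condorcet winner.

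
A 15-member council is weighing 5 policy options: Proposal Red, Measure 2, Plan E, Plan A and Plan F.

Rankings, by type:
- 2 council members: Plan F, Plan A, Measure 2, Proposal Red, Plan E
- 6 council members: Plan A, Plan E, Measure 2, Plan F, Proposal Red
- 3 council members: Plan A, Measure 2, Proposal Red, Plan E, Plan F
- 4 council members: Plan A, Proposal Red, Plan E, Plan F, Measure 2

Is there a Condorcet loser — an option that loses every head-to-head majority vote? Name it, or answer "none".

none

Pairwise majorities:
Proposal Red vs Measure 2: Measure 2 wins 11–4.
Proposal Red–Plan E: Proposal Red 9–6.
Proposal Red–Plan A: Plan A 15–0.
Proposal Red vs Plan F: Plan F, 8–7.
Measure 2 vs Plan E: Measure 2 is ranked higher on 2+3 = 5 ballots, Plan E on 10. Plan E wins 10–5.
Measure 2 vs Plan A: Plan A, 15–0.
Measure 2–Plan F: Measure 2 9–6.
Plan E vs Plan A: 0 to 15, Plan A.
Plan E vs Plan F: 6+3+4 = 13 for Plan E, 2 for Plan F — Plan E by 13–2.
Plan A vs Plan F: Plan A preferred on 6+3+4 = 13 ballots; Plan A wins 13–2.
No option is winless: Proposal Red beats Plan E; Measure 2 beats Proposal Red; Plan E beats Measure 2; Plan A beats Proposal Red; Plan F beats Proposal Red. There is no Condorcet loser.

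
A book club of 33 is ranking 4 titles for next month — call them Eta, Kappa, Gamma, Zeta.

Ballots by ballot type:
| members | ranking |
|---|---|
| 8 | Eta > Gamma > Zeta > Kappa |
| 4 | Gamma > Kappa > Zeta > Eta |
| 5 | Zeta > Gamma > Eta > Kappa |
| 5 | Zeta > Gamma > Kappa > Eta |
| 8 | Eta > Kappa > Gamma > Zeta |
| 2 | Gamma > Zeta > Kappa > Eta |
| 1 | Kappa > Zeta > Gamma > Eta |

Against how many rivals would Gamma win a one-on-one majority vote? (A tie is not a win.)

Gamma against each rival (33 members):
Gamma vs Eta: Gamma wins 17–16.
Gamma vs Kappa: Gamma, 24–9.
Gamma vs Zeta: Gamma preferred on 8+4+8+2 = 22 ballots; Gamma wins 22–11.
Gamma beats Eta, Kappa, Zeta — 3 pairwise wins.

3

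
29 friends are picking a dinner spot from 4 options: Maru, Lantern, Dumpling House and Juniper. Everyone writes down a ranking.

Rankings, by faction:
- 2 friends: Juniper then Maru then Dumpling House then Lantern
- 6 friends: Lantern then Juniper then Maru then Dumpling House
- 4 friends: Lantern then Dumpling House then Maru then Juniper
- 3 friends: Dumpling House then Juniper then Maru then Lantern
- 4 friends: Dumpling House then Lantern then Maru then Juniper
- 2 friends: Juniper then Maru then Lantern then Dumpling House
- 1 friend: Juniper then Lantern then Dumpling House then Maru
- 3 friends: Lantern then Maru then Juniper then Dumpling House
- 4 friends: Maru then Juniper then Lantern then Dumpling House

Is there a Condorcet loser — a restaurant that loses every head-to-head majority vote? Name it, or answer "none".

Pairwise majorities:
Maru–Lantern: Lantern 18–11.
Maru vs Dumpling House: 17 to 12, Maru.
Maru vs Juniper: Maru preferred on 4+4+3+4 = 15 ballots; Maru wins 15–14.
Lantern vs Dumpling House: Lantern is ranked higher on 6+4+2+1+3+4 = 20 ballots, Dumpling House on 9. Lantern wins 20–9.
Lantern–Juniper: Lantern 17–12.
Dumpling House vs Juniper: Juniper wins 18–11.
Dumpling House loses to every other restaurant — it is the Condorcet loser.

Dumpling House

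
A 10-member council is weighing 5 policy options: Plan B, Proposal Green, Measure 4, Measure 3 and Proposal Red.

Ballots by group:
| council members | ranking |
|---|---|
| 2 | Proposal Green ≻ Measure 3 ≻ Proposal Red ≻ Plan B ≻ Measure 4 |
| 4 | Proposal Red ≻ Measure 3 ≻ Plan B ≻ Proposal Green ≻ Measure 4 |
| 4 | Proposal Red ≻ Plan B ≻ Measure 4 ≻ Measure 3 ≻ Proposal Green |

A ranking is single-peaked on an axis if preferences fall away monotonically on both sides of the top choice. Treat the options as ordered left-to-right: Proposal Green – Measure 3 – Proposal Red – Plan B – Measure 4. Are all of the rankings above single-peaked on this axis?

Axis positions: Proposal Green=1, Measure 3=2, Proposal Red=3, Plan B=4, Measure 4=5.
Group 1 (peak Proposal Green at position 1): ranking walks positions 1-2-3-4-5, expanding outward from the peak — single-peaked.
Group 2 (peak Proposal Red at position 3): ranking walks positions 3-2-4-1-5, expanding outward from the peak — single-peaked.
Group 3 (peak Proposal Red at position 3): ranking walks positions 3-4-5-2-1, expanding outward from the peak — single-peaked.
Every ranking is single-peaked on this axis.

yes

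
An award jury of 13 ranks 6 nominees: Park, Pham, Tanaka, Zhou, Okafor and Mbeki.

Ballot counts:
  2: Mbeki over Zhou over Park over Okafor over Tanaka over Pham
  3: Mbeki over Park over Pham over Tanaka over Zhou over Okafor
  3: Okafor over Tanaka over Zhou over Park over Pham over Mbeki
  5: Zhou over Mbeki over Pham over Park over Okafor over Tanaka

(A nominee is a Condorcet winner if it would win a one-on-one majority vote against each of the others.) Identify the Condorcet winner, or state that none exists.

Zhou

Pairwise majorities:
Park vs Pham: Park is ranked higher on 2+3+3 = 8 ballots, Pham on 5. Park wins 8–5.
Park vs Tanaka: 10 to 3, Park.
Park vs Zhou: Park is ranked higher on 3 ballots, Zhou on 10. Zhou wins 10–3.
Park vs Okafor: Park is ranked higher on 2+3+5 = 10 ballots, Okafor on 3. Park wins 10–3.
Park vs Mbeki: Park is ranked higher on 3 ballots, Mbeki on 10. Mbeki wins 10–3.
Pham–Tanaka: Pham 8–5.
Pham vs Zhou: Zhou wins 10–3.
Pham vs Okafor: 8 to 5, Pham.
Pham vs Mbeki: Mbeki, 10–3.
Tanaka vs Zhou: Zhou, 7–6.
Tanaka vs Okafor: Okafor wins 10–3.
Tanaka vs Mbeki: 3 for Tanaka, 10 for Mbeki — Mbeki by 10–3.
Zhou vs Okafor: Zhou, 10–3.
Zhou vs Mbeki: Zhou wins 8–5.
Okafor vs Mbeki: Mbeki, 10–3.
Only Zhou has no losses; Zhou is the Condorcet winner.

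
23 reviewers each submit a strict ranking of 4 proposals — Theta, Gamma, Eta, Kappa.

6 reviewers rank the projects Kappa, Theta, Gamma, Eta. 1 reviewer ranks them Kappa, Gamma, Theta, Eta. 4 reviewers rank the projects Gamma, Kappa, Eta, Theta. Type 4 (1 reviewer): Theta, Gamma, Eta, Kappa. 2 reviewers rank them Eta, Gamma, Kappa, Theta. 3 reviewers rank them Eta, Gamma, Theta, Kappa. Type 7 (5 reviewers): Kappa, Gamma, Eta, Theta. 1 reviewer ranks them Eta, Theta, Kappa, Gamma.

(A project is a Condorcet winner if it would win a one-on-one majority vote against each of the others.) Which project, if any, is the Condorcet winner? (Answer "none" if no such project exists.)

Head-to-head results (23 reviewers):
Theta vs Gamma: Theta preferred on 6+1+1 = 8 ballots; Gamma wins 15–8.
Theta vs Eta: Eta, 15–8.
Theta–Kappa: Kappa 18–5.
Gamma vs Eta: Gamma, 17–6.
Gamma vs Kappa: Gamma is ranked higher on 4+1+2+3 = 10 ballots, Kappa on 13. Kappa wins 13–10.
Eta–Kappa: Kappa 16–7.
Kappa defeats every rival head-to-head and is the Condorcet winner.

Kappa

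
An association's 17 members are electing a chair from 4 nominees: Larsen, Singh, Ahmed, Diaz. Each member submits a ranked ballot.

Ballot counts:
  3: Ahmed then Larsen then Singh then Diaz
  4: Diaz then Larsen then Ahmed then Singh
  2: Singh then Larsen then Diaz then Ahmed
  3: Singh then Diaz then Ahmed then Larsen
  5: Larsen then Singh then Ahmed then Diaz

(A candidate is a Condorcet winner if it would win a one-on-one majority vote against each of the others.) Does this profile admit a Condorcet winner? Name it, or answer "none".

Head-to-head results (17 voters):
Larsen vs Singh: 3+4+5 = 12 for Larsen, 5 for Singh — Larsen by 12–5.
Larsen vs Ahmed: Larsen, 11–6.
Larsen–Diaz: Larsen 10–7.
Singh vs Ahmed: 10 to 7, Singh.
Singh vs Diaz: 13 to 4, Singh.
Ahmed–Diaz: Diaz 9–8.
Larsen beats each of Singh, Ahmed, Diaz — Larsen is the Condorcet winner.

Larsen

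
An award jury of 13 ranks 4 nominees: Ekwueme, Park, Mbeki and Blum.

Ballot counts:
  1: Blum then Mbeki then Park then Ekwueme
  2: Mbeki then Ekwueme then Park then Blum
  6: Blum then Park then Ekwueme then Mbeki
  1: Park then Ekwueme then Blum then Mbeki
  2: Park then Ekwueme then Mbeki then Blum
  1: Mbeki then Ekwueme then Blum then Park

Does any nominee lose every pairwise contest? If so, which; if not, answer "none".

Mbeki

Pairwise majorities:
Ekwueme vs Park: Ekwueme is ranked higher on 2+1 = 3 ballots, Park on 10. Park wins 10–3.
Ekwueme vs Mbeki: Ekwueme wins 9–4.
Ekwueme vs Blum: Ekwueme preferred on 2+1+2+1 = 6 ballots; Blum wins 7–6.
Park vs Mbeki: Park wins 9–4.
Park–Blum: Blum 8–5.
Mbeki vs Blum: Mbeki preferred on 2+2+1 = 5 ballots; Blum wins 8–5.
Mbeki loses to every other nominee — it is the Condorcet loser.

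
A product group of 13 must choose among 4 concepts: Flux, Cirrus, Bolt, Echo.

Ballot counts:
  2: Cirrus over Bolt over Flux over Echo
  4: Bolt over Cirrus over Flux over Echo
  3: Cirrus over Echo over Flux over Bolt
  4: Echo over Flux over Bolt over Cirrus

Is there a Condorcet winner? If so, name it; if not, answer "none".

Pairwise majorities:
Flux vs Cirrus: Flux is ranked higher on 4 ballots, Cirrus on 9. Cirrus wins 9–4.
Flux vs Bolt: Flux is ranked higher on 3+4 = 7 ballots, Bolt on 6. Flux wins 7–6.
Flux vs Echo: 6 to 7, Echo.
Cirrus vs Bolt: 5 to 8, Bolt.
Cirrus vs Echo: 9 to 4, Cirrus.
Bolt vs Echo: Bolt is ranked higher on 2+4 = 6 ballots, Echo on 7. Echo wins 7–6.
Every design loses at least once (Flux loses to Cirrus; Cirrus loses to Bolt; Bolt loses to Flux; Echo loses to Cirrus). The majority relation contains the cycle Flux → Bolt → Cirrus → Flux, so there is no Condorcet winner.

none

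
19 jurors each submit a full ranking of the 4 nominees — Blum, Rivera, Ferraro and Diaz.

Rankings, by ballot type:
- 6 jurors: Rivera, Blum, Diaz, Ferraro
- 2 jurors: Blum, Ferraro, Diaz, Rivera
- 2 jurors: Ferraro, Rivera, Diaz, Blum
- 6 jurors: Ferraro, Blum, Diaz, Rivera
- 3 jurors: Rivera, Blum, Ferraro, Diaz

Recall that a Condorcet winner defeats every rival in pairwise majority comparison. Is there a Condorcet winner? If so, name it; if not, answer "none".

none

Head-to-head results (19 jurors):
Blum vs Rivera: Blum preferred on 2+6 = 8 ballots; Rivera wins 11–8.
Blum vs Ferraro: 6+2+3 = 11 for Blum, 8 for Ferraro — Blum by 11–8.
Blum vs Diaz: 17 to 2, Blum.
Rivera vs Ferraro: 9 to 10, Ferraro.
Rivera vs Diaz: 6+2+3 = 11 for Rivera, 8 for Diaz — Rivera by 11–8.
Ferraro vs Diaz: Ferraro is ranked higher on 2+2+6+3 = 13 ballots, Diaz on 6. Ferraro wins 13–6.
Every nominee loses at least once (Blum loses to Rivera; Rivera loses to Ferraro; Ferraro loses to Blum; Diaz loses to Blum). The majority relation contains the cycle Blum → Ferraro → Rivera → Blum, so there is no Condorcet winner.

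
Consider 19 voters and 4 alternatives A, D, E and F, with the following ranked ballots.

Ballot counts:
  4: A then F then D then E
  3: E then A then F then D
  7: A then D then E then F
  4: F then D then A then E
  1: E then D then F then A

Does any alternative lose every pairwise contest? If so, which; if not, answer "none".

Head-to-head results (19 voters):
A vs D: 4+3+7 = 14 for A, 5 for D — A by 14–5.
A vs E: A is ranked higher on 4+7+4 = 15 ballots, E on 4. A wins 15–4.
A vs F: 14 to 5, A.
D–E: D 15–4.
D vs F: D is ranked higher on 7+1 = 8 ballots, F on 11. F wins 11–8.
E vs F: E wins 11–8.
Every alternative wins at least one matchup (A beats D; D beats E; E beats F; F beats D), so there is no Condorcet loser.

none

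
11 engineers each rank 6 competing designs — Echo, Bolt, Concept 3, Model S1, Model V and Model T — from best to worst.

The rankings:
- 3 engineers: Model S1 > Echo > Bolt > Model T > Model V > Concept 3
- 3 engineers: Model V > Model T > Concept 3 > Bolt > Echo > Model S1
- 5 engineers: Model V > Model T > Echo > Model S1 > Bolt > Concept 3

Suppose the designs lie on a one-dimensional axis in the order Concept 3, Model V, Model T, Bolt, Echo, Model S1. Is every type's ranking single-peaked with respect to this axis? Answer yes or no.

no

Axis positions: Concept 3=1, Model V=2, Model T=3, Bolt=4, Echo=5, Model S1=6.
Type 1 (peak Model S1 at position 6): ranking walks positions 6-5-4-3-2-1, expanding outward from the peak — single-peaked.
Type 2 (peak Model V at position 2): ranking walks positions 2-3-1-4-5-6, expanding outward from the peak — single-peaked.
Type 3: ranking walks positions 2-3-5-6-4-1; Echo is ranked above Bolt even though Bolt lies between Echo and the peak Model V on the axis — preferences dip and rise again. Not single-peaked.
Type 3 violates single-peakedness, so the profile is not single-peaked on this axis.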